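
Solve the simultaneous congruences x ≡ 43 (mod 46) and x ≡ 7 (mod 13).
319

Using Chinese Remainder Theorem:
M = 46 × 13 = 598
M1 = 13, M2 = 46
y1 = 13^(-1) mod 46 = 39
y2 = 46^(-1) mod 13 = 2
x = (43×13×39 + 7×46×2) mod 598 = 319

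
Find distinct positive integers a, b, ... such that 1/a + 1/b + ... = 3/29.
1/10 + 1/290

Greedy algorithm:
3/29: ceiling(29/3) = 10, use 1/10
1/290: ceiling(290/1) = 290, use 1/290
Result: 3/29 = 1/10 + 1/290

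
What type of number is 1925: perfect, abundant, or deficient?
deficient

Proper divisors of 1925: sum = 1 + 5 + 7 + 11 + 25 + 35 + 55 + 77 + 175 + 275 + 385 = 1051
Since 1051 < 1925, 1925 is deficient.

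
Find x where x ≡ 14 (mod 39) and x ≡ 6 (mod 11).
248

Using Chinese Remainder Theorem:
M = 39 × 11 = 429
M1 = 11, M2 = 39
y1 = 11^(-1) mod 39 = 32
y2 = 39^(-1) mod 11 = 2
x = (14×11×32 + 6×39×2) mod 429 = 248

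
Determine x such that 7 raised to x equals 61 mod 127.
96

Baby-step giant-step with step n = ⌈√127⌉ = 12.
Baby steps 7^j mod 127 (j:value) for j=0..11: 0:1, 1:7, 2:49, 3:89, 4:115, 5:43, 6:47, 7:75, 8:17, 9:119, 10:71, 11:116.
Giant-step multiplier: 7^(-12) ≡ 7^(126-12) = 7^114 ≡ 94 (mod 127).
Giant steps γ_i = 61·94^i mod 127: γ_0=61, γ_1=19, γ_2=8, γ_3=117, γ_4=76, γ_5=32, γ_6=87, γ_7=50, γ_8=1 (in table at j=0).
x = i·n + j = 8·12 + 0 = 96.
Check: 7^96 ≡ 61 (mod 127).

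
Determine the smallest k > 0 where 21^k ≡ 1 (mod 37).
18

37 is prime, so ord(21) divides φ(37) = 36.
Divisors of 36: 1, 2, 3, 4, 6, 9, 12, 18, 36.
Repeated squaring: 21^1 ≡ 21, 21^2 ≡ 34, 21^4 ≡ 9, 21^8 ≡ 7, 21^16 ≡ 12, 21^32 ≡ 33 (mod 37).
Test 21^d mod 37 for each divisor d in increasing order:
21^1 ≡ 21
21^2 ≡ 34
21^3 = 21^2·21^1 ≡ 11
21^4 ≡ 9
21^6 = 21^4·21^2 ≡ 10
21^9 = 21^8·21^1 ≡ 36
21^12 = 21^8·21^4 ≡ 26
21^18 = 21^16·21^2 ≡ 1  ← first divisor giving 1
The order is 18.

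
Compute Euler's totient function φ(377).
336

377 = 13 × 29
φ(n) = n × ∏(1 - 1/p) for each prime p dividing n
φ(377) = 377 × (1 - 1/13) × (1 - 1/29) = 336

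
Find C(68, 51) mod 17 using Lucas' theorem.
4

Using Lucas' theorem:
Write n=68 and k=51 in base 17:
n in base 17: [4, 0]
k in base 17: [3, 0]
C(68,51) mod 17 = ∏ C(n_i, k_i) mod 17
Digit binomials (mod 17): C(4,3) = 4; C(0,0) = 1
Product: 4 × 1 = 4 ≡ 4 (mod 17)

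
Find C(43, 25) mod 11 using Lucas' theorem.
8

Using Lucas' theorem:
Write n=43 and k=25 in base 11:
n in base 11: [3, 10]
k in base 11: [2, 3]
C(43,25) mod 11 = ∏ C(n_i, k_i) mod 11
Digit binomials (mod 11): C(3,2) = 3; C(10,3) = 120 ≡ 10
Product: 3 × 10 = 30 ≡ 8 (mod 11)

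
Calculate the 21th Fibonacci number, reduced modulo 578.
542

Matrix identity: Q^n = [[F_(n+1), F_n], [F_n, F_(n-1)]] with Q = [[1,1],[1,0]].
n = 21 = 10101₂. Square-and-multiply, entries mod 578:
Q^1 = [[1,1],[1,0]]
Q^2 = (Q^1)² = [[2,1],[1,1]]
Q^5 = (Q^2)²·Q = [[8,5],[5,3]]
Q^10 = (Q^5)² = [[89,55],[55,34]]
Q^21 = (Q^10)²·Q = [[371,542],[542,407]]
F_21 mod 578 = Q^21[0][1] = 542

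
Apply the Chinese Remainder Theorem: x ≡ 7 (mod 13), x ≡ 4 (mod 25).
254

Using Chinese Remainder Theorem:
M = 13 × 25 = 325
M1 = 25, M2 = 13
y1 = 25^(-1) mod 13 = 12
y2 = 13^(-1) mod 25 = 2
x = (7×25×12 + 4×13×2) mod 325 = 254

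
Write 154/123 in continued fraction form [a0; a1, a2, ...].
[1; 3, 1, 30]

Euclidean algorithm steps:
154 = 1 × 123 + 31
123 = 3 × 31 + 30
31 = 1 × 30 + 1
30 = 30 × 1 + 0
Continued fraction: [1; 3, 1, 30]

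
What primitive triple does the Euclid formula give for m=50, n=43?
(651, 4300, 4349)

Euclid's formula: a = m² - n², b = 2mn, c = m² + n²
m = 50, n = 43
a = 50² - 43² = 2500 - 1849 = 651
b = 2 × 50 × 43 = 4300
c = 50² + 43² = 2500 + 1849 = 4349
Verification: 651² + 4300² = 423801 + 18490000 = 18913801 = 4349² ✓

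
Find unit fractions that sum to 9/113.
1/13 + 1/368 + 1/180198 + 1/48706798608

Greedy algorithm:
9/113: ceiling(113/9) = 13, use 1/13
4/1469: ceiling(1469/4) = 368, use 1/368
3/540592: ceiling(540592/3) = 180198, use 1/180198
1/48706798608: ceiling(48706798608/1) = 48706798608, use 1/48706798608
Result: 9/113 = 1/13 + 1/368 + 1/180198 + 1/48706798608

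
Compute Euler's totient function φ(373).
372

373 = 373
φ(n) = n × ∏(1 - 1/p) for each prime p dividing n
φ(373) = 373 × (1 - 1/373) = 372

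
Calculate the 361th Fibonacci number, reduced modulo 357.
307

Matrix identity: Q^n = [[F_(n+1), F_n], [F_n, F_(n-1)]] with Q = [[1,1],[1,0]].
n = 361 = 101101001₂. Square-and-multiply, entries mod 357:
Q^1 = [[1,1],[1,0]]
Q^2 = (Q^1)² = [[2,1],[1,1]]
Q^5 = (Q^2)²·Q = [[8,5],[5,3]]
Q^11 = (Q^5)²·Q = [[144,89],[89,55]]
Q^22 = (Q^11)² = [[97,218],[218,236]]
Q^45 = (Q^22)²·Q = [[293,170],[170,123]]
Q^90 = (Q^45)² = [[152,34],[34,118]]
Q^180 = (Q^90)² = [[341,255],[255,86]]
Q^361 = (Q^180)²·Q = [[307,307],[307,0]]
F_361 mod 357 = Q^361[0][1] = 307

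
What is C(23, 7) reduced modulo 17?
0

Using Lucas' theorem:
Write n=23 and k=7 in base 17:
n in base 17: [1, 6]
k in base 17: [0, 7]
C(23,7) mod 17 = ∏ C(n_i, k_i) mod 17
Digit binomials (mod 17): C(1,0) = 1; C(6,7) = 0 (k_i > n_i)
Product: 1 × 0 = 0 ≡ 0 (mod 17)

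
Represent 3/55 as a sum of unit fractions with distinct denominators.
1/19 + 1/523 + 1/546535

Greedy algorithm:
3/55: ceiling(55/3) = 19, use 1/19
2/1045: ceiling(1045/2) = 523, use 1/523
1/546535: ceiling(546535/1) = 546535, use 1/546535
Result: 3/55 = 1/19 + 1/523 + 1/546535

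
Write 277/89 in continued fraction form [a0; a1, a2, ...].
[3; 8, 1, 9]

Euclidean algorithm steps:
277 = 3 × 89 + 10
89 = 8 × 10 + 9
10 = 1 × 9 + 1
9 = 9 × 1 + 0
Continued fraction: [3; 8, 1, 9]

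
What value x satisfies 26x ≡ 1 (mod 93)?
68

gcd(26, 93) = 1, so the inverse exists.
Extended Euclidean algorithm on (93, 26):
93 = 3 × 26 + 15  ⟹  15 = (1)·93 + (-3)·26
26 = 1 × 15 + 11  ⟹  11 = (-1)·93 + (4)·26
15 = 1 × 11 + 4  ⟹  4 = (2)·93 + (-7)·26
11 = 2 × 4 + 3  ⟹  3 = (-5)·93 + (18)·26
4 = 1 × 3 + 1  ⟹  1 = (7)·93 + (-25)·26
So (-25)·26 ≡ 1 (mod 93), i.e. 26^(-1) ≡ -25 ≡ 68 (mod 93).
Check: 26 × 68 = 1768 ≡ 1 (mod 93)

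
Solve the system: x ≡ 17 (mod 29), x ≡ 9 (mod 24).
249

Using Chinese Remainder Theorem:
M = 29 × 24 = 696
M1 = 24, M2 = 29
y1 = 24^(-1) mod 29 = 23
y2 = 29^(-1) mod 24 = 5
x = (17×24×23 + 9×29×5) mod 696 = 249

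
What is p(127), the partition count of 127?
3913864295

p(n) counts ways to write n as a sum of positive integers (order ignored).
Euler's pentagonal recurrence: p(k) = p(k-1) + p(k-2) - p(k-5) - p(k-7) + p(k-12) + p(k-15) - ... (offsets j(3j∓1)/2, signs ++--, p(0)=1, p(<0)=0).
DP table for k = 0..126: p(0)=1, p(1)=1, p(2)=2, p(3)=3, p(4)=5, p(5)=7, p(6)=11, p(7)=15, p(8)=22, p(9)=30, p(10)=42, p(11)=56, p(12)=77, p(13)=101, p(14)=135, p(15)=176, p(16)=231, p(17)=297, p(18)=385, p(19)=490, p(20)=627, p(21)=792, p(22)=1002, p(23)=1255, p(24)=1575, p(25)=1958, p(26)=2436, p(27)=3010, p(28)=3718, p(29)=4565, p(30)=5604, p(31)=6842, p(32)=8349, p(33)=10143, p(34)=12310, p(35)=14883, p(36)=17977, p(37)=21637, p(38)=26015, p(39)=31185, p(40)=37338, p(41)=44583, p(42)=53174, p(43)=63261, p(44)=75175, p(45)=89134, p(46)=105558, p(47)=124754, p(48)=147273, p(49)=173525, p(50)=204226, p(51)=239943, p(52)=281589, p(53)=329931, p(54)=386155, p(55)=451276, p(56)=526823, p(57)=614154, p(58)=715220, p(59)=831820, p(60)=966467, p(61)=1121505, p(62)=1300156, p(63)=1505499, p(64)=1741630, p(65)=2012558, p(66)=2323520, p(67)=2679689, p(68)=3087735, p(69)=3554345, p(70)=4087968, p(71)=4697205, p(72)=5392783, p(73)=6185689, p(74)=7089500, p(75)=8118264, p(76)=9289091, p(77)=10619863, p(78)=12132164, p(79)=13848650, p(80)=15796476, p(81)=18004327, p(82)=20506255, p(83)=23338469, p(84)=26543660, p(85)=30167357, p(86)=34262962, p(87)=38887673, p(88)=44108109, p(89)=49995925, p(90)=56634173, p(91)=64112359, p(92)=72533807, p(93)=82010177, p(94)=92669720, p(95)=104651419, p(96)=118114304, p(97)=133230930, p(98)=150198136, p(99)=169229875, p(100)=190569292, p(101)=214481126, p(102)=241265379, p(103)=271248950, p(104)=304801365, p(105)=342325709, p(106)=384276336, p(107)=431149389, p(108)=483502844, p(109)=541946240, p(110)=607163746, p(111)=679903203, p(112)=761002156, p(113)=851376628, p(114)=952050665, p(115)=1064144451, p(116)=1188908248, p(117)=1327710076, p(118)=1482074143, p(119)=1653668665, p(120)=1844349560, p(121)=2056148051, p(122)=2291320912, p(123)=2552338241, p(124)=2841940500, p(125)=3163127352, p(126)=3519222692.
Final step: p(127) = p(126) + p(125) - p(122) - p(120) + p(115) + p(112) - p(105) - p(101) + p(92) + p(87) - p(76) - p(70) + p(57) + p(50) - p(35) - p(27) + p(10) + p(1)
= 3519222692 + 3163127352 - 2291320912 - 1844349560 + 1064144451 + 761002156 - 342325709 - 214481126 + 72533807 + 38887673 - 9289091 - 4087968 + 614154 + 204226 - 14883 - 3010 + 42 + 1
= 3913864295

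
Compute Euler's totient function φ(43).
42

43 = 43
φ(n) = n × ∏(1 - 1/p) for each prime p dividing n
φ(43) = 43 × (1 - 1/43) = 42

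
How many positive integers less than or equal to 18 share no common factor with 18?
6

18 = 2 × 3^2
φ(n) = n × ∏(1 - 1/p) for each prime p dividing n
φ(18) = 18 × (1 - 1/2) × (1 - 1/3) = 6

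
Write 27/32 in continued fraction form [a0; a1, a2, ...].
[0; 1, 5, 2, 2]

Euclidean algorithm steps:
27 = 0 × 32 + 27
32 = 1 × 27 + 5
27 = 5 × 5 + 2
5 = 2 × 2 + 1
2 = 2 × 1 + 0
Continued fraction: [0; 1, 5, 2, 2]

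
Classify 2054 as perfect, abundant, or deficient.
deficient

Proper divisors of 2054: sum = 1 + 2 + 13 + 26 + 79 + 158 + 1027 = 1306
Since 1306 < 2054, 2054 is deficient.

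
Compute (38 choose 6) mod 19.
0

Using Lucas' theorem:
Write n=38 and k=6 in base 19:
n in base 19: [2, 0]
k in base 19: [0, 6]
C(38,6) mod 19 = ∏ C(n_i, k_i) mod 19
Digit binomials (mod 19): C(2,0) = 1; C(0,6) = 0 (k_i > n_i)
Product: 1 × 0 = 0 ≡ 0 (mod 19)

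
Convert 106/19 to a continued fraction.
[5; 1, 1, 2, 1, 2]

Euclidean algorithm steps:
106 = 5 × 19 + 11
19 = 1 × 11 + 8
11 = 1 × 8 + 3
8 = 2 × 3 + 2
3 = 1 × 2 + 1
2 = 2 × 1 + 0
Continued fraction: [5; 1, 1, 2, 1, 2]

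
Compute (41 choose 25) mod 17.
0

Using Lucas' theorem:
Write n=41 and k=25 in base 17:
n in base 17: [2, 7]
k in base 17: [1, 8]
C(41,25) mod 17 = ∏ C(n_i, k_i) mod 17
Digit binomials (mod 17): C(2,1) = 2; C(7,8) = 0 (k_i > n_i)
Product: 2 × 0 = 0 ≡ 0 (mod 17)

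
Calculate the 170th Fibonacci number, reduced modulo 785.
170

Matrix identity: Q^n = [[F_(n+1), F_n], [F_n, F_(n-1)]] with Q = [[1,1],[1,0]].
n = 170 = 10101010₂. Square-and-multiply, entries mod 785:
Q^1 = [[1,1],[1,0]]
Q^2 = (Q^1)² = [[2,1],[1,1]]
Q^5 = (Q^2)²·Q = [[8,5],[5,3]]
Q^10 = (Q^5)² = [[89,55],[55,34]]
Q^21 = (Q^10)²·Q = [[441,741],[741,485]]
Q^42 = (Q^21)² = [[167,76],[76,91]]
Q^85 = (Q^42)²·Q = [[678,695],[695,768]]
Q^170 = (Q^85)² = [[709,170],[170,539]]
F_170 mod 785 = Q^170[0][1] = 170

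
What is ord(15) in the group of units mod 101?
100

101 is prime, so ord(15) divides φ(101) = 100.
Divisors of 100: 1, 2, 4, 5, 10, 20, 25, 50, 100.
Repeated squaring: 15^1 ≡ 15, 15^2 ≡ 23, 15^4 ≡ 24, 15^8 ≡ 71, 15^16 ≡ 92, 15^32 ≡ 81, 15^64 ≡ 97 (mod 101).
Test 15^d mod 101 for each divisor d in increasing order:
15^1 ≡ 15
15^2 ≡ 23
15^4 ≡ 24
15^5 = 15^4·15^1 ≡ 57
15^10 = 15^8·15^2 ≡ 17
15^20 = 15^16·15^4 ≡ 87
15^25 = 15^16·15^8·15^1 ≡ 10
15^50 = 15^32·15^16·15^2 ≡ 100
15^100 = 15^64·15^32·15^4 ≡ 1  ← first divisor giving 1
The order is 100.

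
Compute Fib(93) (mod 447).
140

Matrix identity: Q^n = [[F_(n+1), F_n], [F_n, F_(n-1)]] with Q = [[1,1],[1,0]].
n = 93 = 1011101₂. Square-and-multiply, entries mod 447:
Q^1 = [[1,1],[1,0]]
Q^2 = (Q^1)² = [[2,1],[1,1]]
Q^5 = (Q^2)²·Q = [[8,5],[5,3]]
Q^11 = (Q^5)²·Q = [[144,89],[89,55]]
Q^23 = (Q^11)²·Q = [[327,49],[49,278]]
Q^46 = (Q^23)² = [[262,143],[143,119]]
Q^93 = (Q^46)²·Q = [[89,140],[140,396]]
F_93 mod 447 = Q^93[0][1] = 140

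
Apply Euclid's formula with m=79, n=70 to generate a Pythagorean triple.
(1341, 11060, 11141)

Euclid's formula: a = m² - n², b = 2mn, c = m² + n²
m = 79, n = 70
a = 79² - 70² = 6241 - 4900 = 1341
b = 2 × 79 × 70 = 11060
c = 79² + 70² = 6241 + 4900 = 11141
Verification: 1341² + 11060² = 1798281 + 122323600 = 124121881 = 11141² ✓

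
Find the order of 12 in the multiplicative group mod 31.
30

31 is prime, so ord(12) divides φ(31) = 30.
Divisors of 30: 1, 2, 3, 5, 6, 10, 15, 30.
Repeated squaring: 12^1 ≡ 12, 12^2 ≡ 20, 12^4 ≡ 28, 12^8 ≡ 9, 12^16 ≡ 19 (mod 31).
Test 12^d mod 31 for each divisor d in increasing order:
12^1 ≡ 12
12^2 ≡ 20
12^3 = 12^2·12^1 ≡ 23
12^5 = 12^4·12^1 ≡ 26
12^6 = 12^4·12^2 ≡ 2
12^10 = 12^8·12^2 ≡ 25
12^15 = 12^8·12^4·12^2·12^1 ≡ 30
12^30 = 12^16·12^8·12^4·12^2 ≡ 1  ← first divisor giving 1
The order is 30.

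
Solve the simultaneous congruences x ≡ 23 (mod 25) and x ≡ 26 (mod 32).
698

Using Chinese Remainder Theorem:
M = 25 × 32 = 800
M1 = 32, M2 = 25
y1 = 32^(-1) mod 25 = 18
y2 = 25^(-1) mod 32 = 9
x = (23×32×18 + 26×25×9) mod 800 = 698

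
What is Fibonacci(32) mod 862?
35

Matrix identity: Q^n = [[F_(n+1), F_n], [F_n, F_(n-1)]] with Q = [[1,1],[1,0]].
n = 32 = 100000₂. Square-and-multiply, entries mod 862:
Q^1 = [[1,1],[1,0]]
Q^2 = (Q^1)² = [[2,1],[1,1]]
Q^4 = (Q^2)² = [[5,3],[3,2]]
Q^8 = (Q^4)² = [[34,21],[21,13]]
Q^16 = (Q^8)² = [[735,125],[125,610]]
Q^32 = (Q^16)² = [[722,35],[35,687]]
F_32 mod 862 = Q^32[0][1] = 35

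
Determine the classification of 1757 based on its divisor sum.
deficient

Proper divisors of 1757: sum = 1 + 7 + 251 = 259
Since 259 < 1757, 1757 is deficient.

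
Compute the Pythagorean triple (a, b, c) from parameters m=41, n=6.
(1645, 492, 1717)

Euclid's formula: a = m² - n², b = 2mn, c = m² + n²
m = 41, n = 6
a = 41² - 6² = 1681 - 36 = 1645
b = 2 × 41 × 6 = 492
c = 41² + 6² = 1681 + 36 = 1717
Verification: 1645² + 492² = 2706025 + 242064 = 2948089 = 1717² ✓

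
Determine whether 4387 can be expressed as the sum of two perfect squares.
Not possible

Factorization: 4387 = 41 × 107
By Fermat: n is sum of two squares iff every prime p ≡ 3 (mod 4) appears to even power.
Prime(s) ≡ 3 (mod 4) with odd exponent: [(107, 1)]
Therefore 4387 cannot be expressed as a² + b².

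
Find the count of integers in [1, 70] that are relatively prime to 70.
24

70 = 2 × 5 × 7
φ(n) = n × ∏(1 - 1/p) for each prime p dividing n
φ(70) = 70 × (1 - 1/2) × (1 - 1/5) × (1 - 1/7) = 24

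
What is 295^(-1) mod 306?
139

gcd(295, 306) = 1, so the inverse exists.
Extended Euclidean algorithm on (306, 295):
306 = 1 × 295 + 11  ⟹  11 = (1)·306 + (-1)·295
295 = 26 × 11 + 9  ⟹  9 = (-26)·306 + (27)·295
11 = 1 × 9 + 2  ⟹  2 = (27)·306 + (-28)·295
9 = 4 × 2 + 1  ⟹  1 = (-134)·306 + (139)·295
So (139)·295 ≡ 1 (mod 306), i.e. 295^(-1) ≡ 139 (mod 306).
Check: 295 × 139 = 41005 ≡ 1 (mod 306)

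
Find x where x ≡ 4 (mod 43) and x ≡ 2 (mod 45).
47

Using Chinese Remainder Theorem:
M = 43 × 45 = 1935
M1 = 45, M2 = 43
y1 = 45^(-1) mod 43 = 22
y2 = 43^(-1) mod 45 = 22
x = (4×45×22 + 2×43×22) mod 1935 = 47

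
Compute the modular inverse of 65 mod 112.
81

gcd(65, 112) = 1, so the inverse exists.
Extended Euclidean algorithm on (112, 65):
112 = 1 × 65 + 47  ⟹  47 = (1)·112 + (-1)·65
65 = 1 × 47 + 18  ⟹  18 = (-1)·112 + (2)·65
47 = 2 × 18 + 11  ⟹  11 = (3)·112 + (-5)·65
18 = 1 × 11 + 7  ⟹  7 = (-4)·112 + (7)·65
11 = 1 × 7 + 4  ⟹  4 = (7)·112 + (-12)·65
7 = 1 × 4 + 3  ⟹  3 = (-11)·112 + (19)·65
4 = 1 × 3 + 1  ⟹  1 = (18)·112 + (-31)·65
So (-31)·65 ≡ 1 (mod 112), i.e. 65^(-1) ≡ -31 ≡ 81 (mod 112).
Check: 65 × 81 = 5265 ≡ 1 (mod 112)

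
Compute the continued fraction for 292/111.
[2; 1, 1, 1, 2, 2, 2, 2]

Euclidean algorithm steps:
292 = 2 × 111 + 70
111 = 1 × 70 + 41
70 = 1 × 41 + 29
41 = 1 × 29 + 12
29 = 2 × 12 + 5
12 = 2 × 5 + 2
5 = 2 × 2 + 1
2 = 2 × 1 + 0
Continued fraction: [2; 1, 1, 1, 2, 2, 2, 2]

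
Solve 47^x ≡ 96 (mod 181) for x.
157

Baby-step giant-step with step n = ⌈√181⌉ = 14.
Baby steps 47^j mod 181 (j:value) for j=0..13: 0:1, 1:47, 2:37, 3:110, 4:102, 5:88, 6:154, 7:179, 8:87, 9:107, 10:142, 11:158, 12:5, 13:54.
Giant-step multiplier: 47^(-14) ≡ 47^(180-14) = 47^166 ≡ 136 (mod 181).
Giant steps γ_i = 96·136^i mod 181: γ_0=96, γ_1=24, γ_2=6, γ_3=92, γ_4=23, γ_5=51, γ_6=58, γ_7=105, γ_8=162, γ_9=131, γ_10=78, γ_11=110 (in table at j=3).
x = i·n + j = 11·14 + 3 = 157.
Check: 47^157 ≡ 96 (mod 181).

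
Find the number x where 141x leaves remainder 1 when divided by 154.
71

gcd(141, 154) = 1, so the inverse exists.
Extended Euclidean algorithm on (154, 141):
154 = 1 × 141 + 13  ⟹  13 = (1)·154 + (-1)·141
141 = 10 × 13 + 11  ⟹  11 = (-10)·154 + (11)·141
13 = 1 × 11 + 2  ⟹  2 = (11)·154 + (-12)·141
11 = 5 × 2 + 1  ⟹  1 = (-65)·154 + (71)·141
So (71)·141 ≡ 1 (mod 154), i.e. 141^(-1) ≡ 71 (mod 154).
Check: 141 × 71 = 10011 ≡ 1 (mod 154)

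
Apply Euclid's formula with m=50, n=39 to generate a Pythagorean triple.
(979, 3900, 4021)

Euclid's formula: a = m² - n², b = 2mn, c = m² + n²
m = 50, n = 39
a = 50² - 39² = 2500 - 1521 = 979
b = 2 × 50 × 39 = 3900
c = 50² + 39² = 2500 + 1521 = 4021
Verification: 979² + 3900² = 958441 + 15210000 = 16168441 = 4021² ✓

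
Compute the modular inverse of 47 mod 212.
203

gcd(47, 212) = 1, so the inverse exists.
Extended Euclidean algorithm on (212, 47):
212 = 4 × 47 + 24  ⟹  24 = (1)·212 + (-4)·47
47 = 1 × 24 + 23  ⟹  23 = (-1)·212 + (5)·47
24 = 1 × 23 + 1  ⟹  1 = (2)·212 + (-9)·47
So (-9)·47 ≡ 1 (mod 212), i.e. 47^(-1) ≡ -9 ≡ 203 (mod 212).
Check: 47 × 203 = 9541 ≡ 1 (mod 212)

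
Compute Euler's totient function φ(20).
8

20 = 2^2 × 5
φ(n) = n × ∏(1 - 1/p) for each prime p dividing n
φ(20) = 20 × (1 - 1/2) × (1 - 1/5) = 8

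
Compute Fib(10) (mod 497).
55

Matrix identity: Q^n = [[F_(n+1), F_n], [F_n, F_(n-1)]] with Q = [[1,1],[1,0]].
n = 10 = 1010₂. Square-and-multiply, entries mod 497:
Q^1 = [[1,1],[1,0]]
Q^2 = (Q^1)² = [[2,1],[1,1]]
Q^5 = (Q^2)²·Q = [[8,5],[5,3]]
Q^10 = (Q^5)² = [[89,55],[55,34]]
F_10 mod 497 = Q^10[0][1] = 55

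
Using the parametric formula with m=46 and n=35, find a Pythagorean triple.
(891, 3220, 3341)

Euclid's formula: a = m² - n², b = 2mn, c = m² + n²
m = 46, n = 35
a = 46² - 35² = 2116 - 1225 = 891
b = 2 × 46 × 35 = 3220
c = 46² + 35² = 2116 + 1225 = 3341
Verification: 891² + 3220² = 793881 + 10368400 = 11162281 = 3341² ✓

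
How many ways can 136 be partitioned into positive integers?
10015581680

p(n) counts ways to write n as a sum of positive integers (order ignored).
Euler's pentagonal recurrence: p(k) = p(k-1) + p(k-2) - p(k-5) - p(k-7) + p(k-12) + p(k-15) - ... (offsets j(3j∓1)/2, signs ++--, p(0)=1, p(<0)=0).
DP table for k = 0..135: p(0)=1, p(1)=1, p(2)=2, p(3)=3, p(4)=5, p(5)=7, p(6)=11, p(7)=15, p(8)=22, p(9)=30, p(10)=42, p(11)=56, p(12)=77, p(13)=101, p(14)=135, p(15)=176, p(16)=231, p(17)=297, p(18)=385, p(19)=490, p(20)=627, p(21)=792, p(22)=1002, p(23)=1255, p(24)=1575, p(25)=1958, p(26)=2436, p(27)=3010, p(28)=3718, p(29)=4565, p(30)=5604, p(31)=6842, p(32)=8349, p(33)=10143, p(34)=12310, p(35)=14883, p(36)=17977, p(37)=21637, p(38)=26015, p(39)=31185, p(40)=37338, p(41)=44583, p(42)=53174, p(43)=63261, p(44)=75175, p(45)=89134, p(46)=105558, p(47)=124754, p(48)=147273, p(49)=173525, p(50)=204226, p(51)=239943, p(52)=281589, p(53)=329931, p(54)=386155, p(55)=451276, p(56)=526823, p(57)=614154, p(58)=715220, p(59)=831820, p(60)=966467, p(61)=1121505, p(62)=1300156, p(63)=1505499, p(64)=1741630, p(65)=2012558, p(66)=2323520, p(67)=2679689, p(68)=3087735, p(69)=3554345, p(70)=4087968, p(71)=4697205, p(72)=5392783, p(73)=6185689, p(74)=7089500, p(75)=8118264, p(76)=9289091, p(77)=10619863, p(78)=12132164, p(79)=13848650, p(80)=15796476, p(81)=18004327, p(82)=20506255, p(83)=23338469, p(84)=26543660, p(85)=30167357, p(86)=34262962, p(87)=38887673, p(88)=44108109, p(89)=49995925, p(90)=56634173, p(91)=64112359, p(92)=72533807, p(93)=82010177, p(94)=92669720, p(95)=104651419, p(96)=118114304, p(97)=133230930, p(98)=150198136, p(99)=169229875, p(100)=190569292, p(101)=214481126, p(102)=241265379, p(103)=271248950, p(104)=304801365, p(105)=342325709, p(106)=384276336, p(107)=431149389, p(108)=483502844, p(109)=541946240, p(110)=607163746, p(111)=679903203, p(112)=761002156, p(113)=851376628, p(114)=952050665, p(115)=1064144451, p(116)=1188908248, p(117)=1327710076, p(118)=1482074143, p(119)=1653668665, p(120)=1844349560, p(121)=2056148051, p(122)=2291320912, p(123)=2552338241, p(124)=2841940500, p(125)=3163127352, p(126)=3519222692, p(127)=3913864295, p(128)=4351078600, p(129)=4835271870, p(130)=5371315400, p(131)=5964539504, p(132)=6620830889, p(133)=7346629512, p(134)=8149040695, p(135)=9035836076.
Final step: p(136) = p(135) + p(134) - p(131) - p(129) + p(124) + p(121) - p(114) - p(110) + p(101) + p(96) - p(85) - p(79) + p(66) + p(59) - p(44) - p(36) + p(19) + p(10)
= 9035836076 + 8149040695 - 5964539504 - 4835271870 + 2841940500 + 2056148051 - 952050665 - 607163746 + 214481126 + 118114304 - 30167357 - 13848650 + 2323520 + 831820 - 75175 - 17977 + 490 + 42
= 10015581680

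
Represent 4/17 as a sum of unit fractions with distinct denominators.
1/5 + 1/29 + 1/1233 + 1/3039345

Greedy algorithm:
4/17: ceiling(17/4) = 5, use 1/5
3/85: ceiling(85/3) = 29, use 1/29
2/2465: ceiling(2465/2) = 1233, use 1/1233
1/3039345: ceiling(3039345/1) = 3039345, use 1/3039345
Result: 4/17 = 1/5 + 1/29 + 1/1233 + 1/3039345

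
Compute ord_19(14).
18

19 is prime, so ord(14) divides φ(19) = 18.
Divisors of 18: 1, 2, 3, 6, 9, 18.
Repeated squaring: 14^1 ≡ 14, 14^2 ≡ 6, 14^4 ≡ 17, 14^8 ≡ 4, 14^16 ≡ 16 (mod 19).
Test 14^d mod 19 for each divisor d in increasing order:
14^1 ≡ 14
14^2 ≡ 6
14^3 = 14^2·14^1 ≡ 8
14^6 = 14^4·14^2 ≡ 7
14^9 = 14^8·14^1 ≡ 18
14^18 = 14^16·14^2 ≡ 1  ← first divisor giving 1
The order is 18.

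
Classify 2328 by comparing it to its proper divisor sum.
abundant

Proper divisors of 2328: sum = 1 + 2 + 3 + 4 + 6 + 8 + 12 + 24 + 97 + 194 + 291 + 388 + 582 + 776 + 1164 = 3552
Since 3552 > 2328, 2328 is abundant.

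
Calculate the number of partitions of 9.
30

p(n) counts ways to write n as a sum of positive integers (order ignored).
Examples: 9; 8 + 1; 7 + 2; 7 + 1 + 1; 6 + 3; ... (30 total)
p(9) = 30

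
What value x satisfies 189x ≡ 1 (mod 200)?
109

gcd(189, 200) = 1, so the inverse exists.
Extended Euclidean algorithm on (200, 189):
200 = 1 × 189 + 11  ⟹  11 = (1)·200 + (-1)·189
189 = 17 × 11 + 2  ⟹  2 = (-17)·200 + (18)·189
11 = 5 × 2 + 1  ⟹  1 = (86)·200 + (-91)·189
So (-91)·189 ≡ 1 (mod 200), i.e. 189^(-1) ≡ -91 ≡ 109 (mod 200).
Check: 189 × 109 = 20601 ≡ 1 (mod 200)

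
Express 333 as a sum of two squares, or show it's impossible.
3² + 18² (a=3, b=18)

Factorization: 333 = 3^2 × 37
By Fermat: n is sum of two squares iff every prime p ≡ 3 (mod 4) appears to even power.
All primes ≡ 3 (mod 4) appear to even power.
Search a = 0, 1, 2, … for 333 - a² a perfect square: first hit at a = 3: 333 - 9 = 324 = 18².
333 = 3² + 18² = 9 + 324 ✓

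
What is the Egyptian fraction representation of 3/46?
1/16 + 1/368

Greedy algorithm:
3/46: ceiling(46/3) = 16, use 1/16
1/368: ceiling(368/1) = 368, use 1/368
Result: 3/46 = 1/16 + 1/368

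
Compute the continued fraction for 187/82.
[2; 3, 1, 1, 3, 3]

Euclidean algorithm steps:
187 = 2 × 82 + 23
82 = 3 × 23 + 13
23 = 1 × 13 + 10
13 = 1 × 10 + 3
10 = 3 × 3 + 1
3 = 3 × 1 + 0
Continued fraction: [2; 3, 1, 1, 3, 3]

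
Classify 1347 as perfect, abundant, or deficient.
deficient

Proper divisors of 1347: sum = 1 + 3 + 449 = 453
Since 453 < 1347, 1347 is deficient.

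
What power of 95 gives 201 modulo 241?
36

Baby-step giant-step with step n = ⌈√241⌉ = 16.
Baby steps 95^j mod 241 (j:value) for j=0..15: 0:1, 1:95, 2:108, 3:138, 4:96, 5:203, 6:5, 7:234, 8:58, 9:208, 10:239, 11:51, 12:25, 13:206, 14:49, 15:76.
Giant-step multiplier: 95^(-16) ≡ 95^(240-16) = 95^224 ≡ 24 (mod 241).
Giant steps γ_i = 201·24^i mod 241: γ_0=201, γ_1=4, γ_2=96 (in table at j=4).
x = i·n + j = 2·16 + 4 = 36.
Check: 95^36 ≡ 201 (mod 241).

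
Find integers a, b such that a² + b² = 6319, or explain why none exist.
Not possible

Factorization: 6319 = 71 × 89
By Fermat: n is sum of two squares iff every prime p ≡ 3 (mod 4) appears to even power.
Prime(s) ≡ 3 (mod 4) with odd exponent: [(71, 1)]
Therefore 6319 cannot be expressed as a² + b².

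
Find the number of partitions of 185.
1071823774337

p(n) counts ways to write n as a sum of positive integers (order ignored).
Euler's pentagonal recurrence: p(k) = p(k-1) + p(k-2) - p(k-5) - p(k-7) + p(k-12) + p(k-15) - ... (offsets j(3j∓1)/2, signs ++--, p(0)=1, p(<0)=0).
DP table for k = 0..184: p(0)=1, p(1)=1, p(2)=2, p(3)=3, p(4)=5, p(5)=7, p(6)=11, p(7)=15, p(8)=22, p(9)=30, p(10)=42, p(11)=56, p(12)=77, p(13)=101, p(14)=135, p(15)=176, p(16)=231, p(17)=297, p(18)=385, p(19)=490, p(20)=627, p(21)=792, p(22)=1002, p(23)=1255, p(24)=1575, p(25)=1958, p(26)=2436, p(27)=3010, p(28)=3718, p(29)=4565, p(30)=5604, p(31)=6842, p(32)=8349, p(33)=10143, p(34)=12310, p(35)=14883, p(36)=17977, p(37)=21637, p(38)=26015, p(39)=31185, p(40)=37338, p(41)=44583, p(42)=53174, p(43)=63261, p(44)=75175, p(45)=89134, p(46)=105558, p(47)=124754, p(48)=147273, p(49)=173525, p(50)=204226, p(51)=239943, p(52)=281589, p(53)=329931, p(54)=386155, p(55)=451276, p(56)=526823, p(57)=614154, p(58)=715220, p(59)=831820, p(60)=966467, p(61)=1121505, p(62)=1300156, p(63)=1505499, p(64)=1741630, p(65)=2012558, p(66)=2323520, p(67)=2679689, p(68)=3087735, p(69)=3554345, p(70)=4087968, p(71)=4697205, p(72)=5392783, p(73)=6185689, p(74)=7089500, p(75)=8118264, p(76)=9289091, p(77)=10619863, p(78)=12132164, p(79)=13848650, p(80)=15796476, p(81)=18004327, p(82)=20506255, p(83)=23338469, p(84)=26543660, p(85)=30167357, p(86)=34262962, p(87)=38887673, p(88)=44108109, p(89)=49995925, p(90)=56634173, p(91)=64112359, p(92)=72533807, p(93)=82010177, p(94)=92669720, p(95)=104651419, p(96)=118114304, p(97)=133230930, p(98)=150198136, p(99)=169229875, p(100)=190569292, p(101)=214481126, p(102)=241265379, p(103)=271248950, p(104)=304801365, p(105)=342325709, p(106)=384276336, p(107)=431149389, p(108)=483502844, p(109)=541946240, p(110)=607163746, p(111)=679903203, p(112)=761002156, p(113)=851376628, p(114)=952050665, p(115)=1064144451, p(116)=1188908248, p(117)=1327710076, p(118)=1482074143, p(119)=1653668665, p(120)=1844349560, p(121)=2056148051, p(122)=2291320912, p(123)=2552338241, p(124)=2841940500, p(125)=3163127352, p(126)=3519222692, p(127)=3913864295, p(128)=4351078600, p(129)=4835271870, p(130)=5371315400, p(131)=5964539504, p(132)=6620830889, p(133)=7346629512, p(134)=8149040695, p(135)=9035836076, p(136)=10015581680, p(137)=11097645016, p(138)=12292341831, p(139)=13610949895, p(140)=15065878135, p(141)=16670689208, p(142)=18440293320, p(143)=20390982757, p(144)=22540654445, p(145)=24908858009, p(146)=27517052599, p(147)=30388671978, p(148)=33549419497, p(149)=37027355200, p(150)=40853235313, p(151)=45060624582, p(152)=49686288421, p(153)=54770336324, p(154)=60356673280, p(155)=66493182097, p(156)=73232243759, p(157)=80630964769, p(158)=88751778802, p(159)=97662728555, p(160)=107438159466, p(161)=118159068427, p(162)=129913904637, p(163)=142798995930, p(164)=156919475295, p(165)=172389800255, p(166)=189334822579, p(167)=207890420102, p(168)=228204732751, p(169)=250438925115, p(170)=274768617130, p(171)=301384802048, p(172)=330495499613, p(173)=362326859895, p(174)=397125074750, p(175)=435157697830, p(176)=476715857290, p(177)=522115831195, p(178)=571701605655, p(179)=625846753120, p(180)=684957390936, p(181)=749474411781, p(182)=819876908323, p(183)=896684817527, p(184)=980462880430.
Final step: p(185) = p(184) + p(183) - p(180) - p(178) + p(173) + p(170) - p(163) - p(159) + p(150) + p(145) - p(134) - p(128) + p(115) + p(108) - p(93) - p(85) + p(68) + p(59) - p(40) - p(30) + p(9)
= 980462880430 + 896684817527 - 684957390936 - 571701605655 + 362326859895 + 274768617130 - 142798995930 - 97662728555 + 40853235313 + 24908858009 - 8149040695 - 4351078600 + 1064144451 + 483502844 - 82010177 - 30167357 + 3087735 + 831820 - 37338 - 5604 + 30
= 1071823774337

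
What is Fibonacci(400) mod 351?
294

Matrix identity: Q^n = [[F_(n+1), F_n], [F_n, F_(n-1)]] with Q = [[1,1],[1,0]].
n = 400 = 110010000₂. Square-and-multiply, entries mod 351:
Q^1 = [[1,1],[1,0]]
Q^3 = (Q^1)²·Q = [[3,2],[2,1]]
Q^6 = (Q^3)² = [[13,8],[8,5]]
Q^12 = (Q^6)² = [[233,144],[144,89]]
Q^25 = (Q^12)²·Q = [[298,262],[262,36]]
Q^50 = (Q^25)² = [[200,109],[109,91]]
Q^100 = (Q^50)² = [[284,129],[129,155]]
Q^200 = (Q^100)² = [[70,120],[120,301]]
Q^400 = (Q^200)² = [[346,294],[294,52]]
F_400 mod 351 = Q^400[0][1] = 294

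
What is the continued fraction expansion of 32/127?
[0; 3, 1, 31]

Euclidean algorithm steps:
32 = 0 × 127 + 32
127 = 3 × 32 + 31
32 = 1 × 31 + 1
31 = 31 × 1 + 0
Continued fraction: [0; 3, 1, 31]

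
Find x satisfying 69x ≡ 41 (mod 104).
x ≡ 85 (mod 104)

gcd(69, 104) = 1, which divides 41, so solutions exist.
Find 69^(-1) mod 104 by the extended Euclidean algorithm:
104 = 1 × 69 + 35  ⟹  35 = (1)·104 + (-1)·69
69 = 1 × 35 + 34  ⟹  34 = (-1)·104 + (2)·69
35 = 1 × 34 + 1  ⟹  1 = (2)·104 + (-3)·69
So (-3)·69 ≡ 1 (mod 104), i.e. 69^(-1) ≡ -3 ≡ 101 (mod 104).
x ≡ 101 × 41 = 4141 ≡ 85 (mod 104).
Check: 69 × 85 = 5865 ≡ 41 (mod 104).
Unique solution: x ≡ 85 (mod 104)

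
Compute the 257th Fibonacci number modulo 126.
85

Matrix identity: Q^n = [[F_(n+1), F_n], [F_n, F_(n-1)]] with Q = [[1,1],[1,0]].
n = 257 = 100000001₂. Square-and-multiply, entries mod 126:
Q^1 = [[1,1],[1,0]]
Q^2 = (Q^1)² = [[2,1],[1,1]]
Q^4 = (Q^2)² = [[5,3],[3,2]]
Q^8 = (Q^4)² = [[34,21],[21,13]]
Q^16 = (Q^8)² = [[85,105],[105,106]]
Q^32 = (Q^16)² = [[106,21],[21,85]]
Q^64 = (Q^32)² = [[85,105],[105,106]]
Q^128 = (Q^64)² = [[106,21],[21,85]]
Q^257 = (Q^128)²·Q = [[64,85],[85,105]]
F_257 mod 126 = Q^257[0][1] = 85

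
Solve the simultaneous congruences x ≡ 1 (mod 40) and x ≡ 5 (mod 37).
1041

Using Chinese Remainder Theorem:
M = 40 × 37 = 1480
M1 = 37, M2 = 40
y1 = 37^(-1) mod 40 = 13
y2 = 40^(-1) mod 37 = 25
x = (1×37×13 + 5×40×25) mod 1480 = 1041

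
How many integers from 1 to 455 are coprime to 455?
288

455 = 5 × 7 × 13
φ(n) = n × ∏(1 - 1/p) for each prime p dividing n
φ(455) = 455 × (1 - 1/5) × (1 - 1/7) × (1 - 1/13) = 288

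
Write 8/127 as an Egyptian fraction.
1/16 + 1/2032

Greedy algorithm:
8/127: ceiling(127/8) = 16, use 1/16
1/2032: ceiling(2032/1) = 2032, use 1/2032
Result: 8/127 = 1/16 + 1/2032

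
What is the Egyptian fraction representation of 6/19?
1/4 + 1/16 + 1/304

Greedy algorithm:
6/19: ceiling(19/6) = 4, use 1/4
5/76: ceiling(76/5) = 16, use 1/16
1/304: ceiling(304/1) = 304, use 1/304
Result: 6/19 = 1/4 + 1/16 + 1/304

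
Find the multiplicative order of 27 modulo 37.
6

37 is prime, so ord(27) divides φ(37) = 36.
Divisors of 36: 1, 2, 3, 4, 6, 9, 12, 18, 36.
Repeated squaring: 27^1 ≡ 27, 27^2 ≡ 26, 27^4 ≡ 10, 27^8 ≡ 26, 27^16 ≡ 10, 27^32 ≡ 26 (mod 37).
Test 27^d mod 37 for each divisor d in increasing order:
27^1 ≡ 27
27^2 ≡ 26
27^3 = 27^2·27^1 ≡ 36
27^4 ≡ 10
27^6 = 27^4·27^2 ≡ 1  ← first divisor giving 1
The order is 6.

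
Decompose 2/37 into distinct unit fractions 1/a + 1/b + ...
1/19 + 1/703

Greedy algorithm:
2/37: ceiling(37/2) = 19, use 1/19
1/703: ceiling(703/1) = 703, use 1/703
Result: 2/37 = 1/19 + 1/703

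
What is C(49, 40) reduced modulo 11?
0

Using Lucas' theorem:
Write n=49 and k=40 in base 11:
n in base 11: [4, 5]
k in base 11: [3, 7]
C(49,40) mod 11 = ∏ C(n_i, k_i) mod 11
Digit binomials (mod 11): C(4,3) = 4; C(5,7) = 0 (k_i > n_i)
Product: 4 × 0 = 0 ≡ 0 (mod 11)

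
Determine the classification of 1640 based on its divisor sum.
abundant

Proper divisors of 1640: sum = 1 + 2 + 4 + 5 + 8 + 10 + 20 + 40 + 41 + 82 + 164 + 205 + 328 + 410 + 820 = 2140
Since 2140 > 1640, 1640 is abundant.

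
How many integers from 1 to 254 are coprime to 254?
126

254 = 2 × 127
φ(n) = n × ∏(1 - 1/p) for each prime p dividing n
φ(254) = 254 × (1 - 1/2) × (1 - 1/127) = 126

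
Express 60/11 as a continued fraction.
[5; 2, 5]

Euclidean algorithm steps:
60 = 5 × 11 + 5
11 = 2 × 5 + 1
5 = 5 × 1 + 0
Continued fraction: [5; 2, 5]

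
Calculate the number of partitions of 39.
31185

p(n) counts ways to write n as a sum of positive integers (order ignored).
Euler's pentagonal recurrence: p(k) = p(k-1) + p(k-2) - p(k-5) - p(k-7) + p(k-12) + p(k-15) - ... (offsets j(3j∓1)/2, signs ++--, p(0)=1, p(<0)=0).
DP table for k = 0..38: p(0)=1, p(1)=1, p(2)=2, p(3)=3, p(4)=5, p(5)=7, p(6)=11, p(7)=15, p(8)=22, p(9)=30, p(10)=42, p(11)=56, p(12)=77, p(13)=101, p(14)=135, p(15)=176, p(16)=231, p(17)=297, p(18)=385, p(19)=490, p(20)=627, p(21)=792, p(22)=1002, p(23)=1255, p(24)=1575, p(25)=1958, p(26)=2436, p(27)=3010, p(28)=3718, p(29)=4565, p(30)=5604, p(31)=6842, p(32)=8349, p(33)=10143, p(34)=12310, p(35)=14883, p(36)=17977, p(37)=21637, p(38)=26015.
Final step: p(39) = p(38) + p(37) - p(34) - p(32) + p(27) + p(24) - p(17) - p(13) + p(4)
= 26015 + 21637 - 12310 - 8349 + 3010 + 1575 - 297 - 101 + 5
= 31185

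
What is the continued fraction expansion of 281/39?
[7; 4, 1, 7]

Euclidean algorithm steps:
281 = 7 × 39 + 8
39 = 4 × 8 + 7
8 = 1 × 7 + 1
7 = 7 × 1 + 0
Continued fraction: [7; 4, 1, 7]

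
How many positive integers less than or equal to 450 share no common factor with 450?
120

450 = 2 × 3^2 × 5^2
φ(n) = n × ∏(1 - 1/p) for each prime p dividing n
φ(450) = 450 × (1 - 1/2) × (1 - 1/3) × (1 - 1/5) = 120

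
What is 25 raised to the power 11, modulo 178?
177

Repeated squaring. Binary of 11 = 1011.
25^1 ≡ 25 (mod 178); 25^2 ≡ 91 (mod 178); 25^4 ≡ 93 (mod 178); 25^8 ≡ 105 (mod 178)
25^11 = 25^1 × 25^2 × 25^8 ≡ 177 (mod 178)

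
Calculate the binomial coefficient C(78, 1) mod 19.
2

Using Lucas' theorem:
Write n=78 and k=1 in base 19:
n in base 19: [4, 2]
k in base 19: [0, 1]
C(78,1) mod 19 = ∏ C(n_i, k_i) mod 19
Digit binomials (mod 19): C(4,0) = 1; C(2,1) = 2
Product: 1 × 2 = 2 ≡ 2 (mod 19)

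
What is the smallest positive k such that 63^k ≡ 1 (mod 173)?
172

173 is prime, so ord(63) divides φ(173) = 172.
Divisors of 172: 1, 2, 4, 43, 86, 172.
Repeated squaring: 63^1 ≡ 63, 63^2 ≡ 163, 63^4 ≡ 100, 63^8 ≡ 139, 63^16 ≡ 118, 63^32 ≡ 84, 63^64 ≡ 136, 63^128 ≡ 158 (mod 173).
Test 63^d mod 173 for each divisor d in increasing order:
63^1 ≡ 63
63^2 ≡ 163
63^4 ≡ 100
63^43 = 63^32·63^8·63^2·63^1 ≡ 80
63^86 = 63^64·63^16·63^4·63^2 ≡ 172
63^172 = 63^128·63^32·63^8·63^4 ≡ 1  ← first divisor giving 1
The order is 172.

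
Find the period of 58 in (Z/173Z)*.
172

173 is prime, so ord(58) divides φ(173) = 172.
Divisors of 172: 1, 2, 4, 43, 86, 172.
Repeated squaring: 58^1 ≡ 58, 58^2 ≡ 77, 58^4 ≡ 47, 58^8 ≡ 133, 58^16 ≡ 43, 58^32 ≡ 119, 58^64 ≡ 148, 58^128 ≡ 106 (mod 173).
Test 58^d mod 173 for each divisor d in increasing order:
58^1 ≡ 58
58^2 ≡ 77
58^4 ≡ 47
58^43 = 58^32·58^8·58^2·58^1 ≡ 80
58^86 = 58^64·58^16·58^4·58^2 ≡ 172
58^172 = 58^128·58^32·58^8·58^4 ≡ 1  ← first divisor giving 1
The order is 172.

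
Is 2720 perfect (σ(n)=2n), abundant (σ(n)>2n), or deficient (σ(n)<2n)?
abundant

Proper divisors of 2720: sum = 1 + 2 + 4 + 5 + 8 + 10 + 16 + 17 + ... + 340 + 544 + 680 + 1360 (23 divisors) = 4084
Since 4084 > 2720, 2720 is abundant.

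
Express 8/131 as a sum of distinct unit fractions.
1/17 + 1/446 + 1/331081 + 1/328843554602

Greedy algorithm:
8/131: ceiling(131/8) = 17, use 1/17
5/2227: ceiling(2227/5) = 446, use 1/446
3/993242: ceiling(993242/3) = 331081, use 1/331081
1/328843554602: ceiling(328843554602/1) = 328843554602, use 1/328843554602
Result: 8/131 = 1/17 + 1/446 + 1/331081 + 1/328843554602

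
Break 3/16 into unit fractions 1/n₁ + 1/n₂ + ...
1/6 + 1/48

Greedy algorithm:
3/16: ceiling(16/3) = 6, use 1/6
1/48: ceiling(48/1) = 48, use 1/48
Result: 3/16 = 1/6 + 1/48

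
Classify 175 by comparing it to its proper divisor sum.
deficient

Proper divisors of 175: sum = 1 + 5 + 7 + 25 + 35 = 73
Since 73 < 175, 175 is deficient.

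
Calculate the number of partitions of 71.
4697205

p(n) counts ways to write n as a sum of positive integers (order ignored).
Euler's pentagonal recurrence: p(k) = p(k-1) + p(k-2) - p(k-5) - p(k-7) + p(k-12) + p(k-15) - ... (offsets j(3j∓1)/2, signs ++--, p(0)=1, p(<0)=0).
DP table for k = 0..70: p(0)=1, p(1)=1, p(2)=2, p(3)=3, p(4)=5, p(5)=7, p(6)=11, p(7)=15, p(8)=22, p(9)=30, p(10)=42, p(11)=56, p(12)=77, p(13)=101, p(14)=135, p(15)=176, p(16)=231, p(17)=297, p(18)=385, p(19)=490, p(20)=627, p(21)=792, p(22)=1002, p(23)=1255, p(24)=1575, p(25)=1958, p(26)=2436, p(27)=3010, p(28)=3718, p(29)=4565, p(30)=5604, p(31)=6842, p(32)=8349, p(33)=10143, p(34)=12310, p(35)=14883, p(36)=17977, p(37)=21637, p(38)=26015, p(39)=31185, p(40)=37338, p(41)=44583, p(42)=53174, p(43)=63261, p(44)=75175, p(45)=89134, p(46)=105558, p(47)=124754, p(48)=147273, p(49)=173525, p(50)=204226, p(51)=239943, p(52)=281589, p(53)=329931, p(54)=386155, p(55)=451276, p(56)=526823, p(57)=614154, p(58)=715220, p(59)=831820, p(60)=966467, p(61)=1121505, p(62)=1300156, p(63)=1505499, p(64)=1741630, p(65)=2012558, p(66)=2323520, p(67)=2679689, p(68)=3087735, p(69)=3554345, p(70)=4087968.
Final step: p(71) = p(70) + p(69) - p(66) - p(64) + p(59) + p(56) - p(49) - p(45) + p(36) + p(31) - p(20) - p(14) + p(1)
= 4087968 + 3554345 - 2323520 - 1741630 + 831820 + 526823 - 173525 - 89134 + 17977 + 6842 - 627 - 135 + 1
= 4697205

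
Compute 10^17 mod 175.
75

Repeated squaring. Binary of 17 = 10001.
10^1 ≡ 10 (mod 175); 10^2 ≡ 100 (mod 175); 10^4 ≡ 25 (mod 175); 10^8 ≡ 100 (mod 175); 10^16 ≡ 25 (mod 175)
10^17 = 10^1 × 10^16 ≡ 75 (mod 175)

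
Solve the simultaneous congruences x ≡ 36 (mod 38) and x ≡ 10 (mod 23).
378

Using Chinese Remainder Theorem:
M = 38 × 23 = 874
M1 = 23, M2 = 38
y1 = 23^(-1) mod 38 = 5
y2 = 38^(-1) mod 23 = 20
x = (36×23×5 + 10×38×20) mod 874 = 378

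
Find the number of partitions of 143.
20390982757

p(n) counts ways to write n as a sum of positive integers (order ignored).
Euler's pentagonal recurrence: p(k) = p(k-1) + p(k-2) - p(k-5) - p(k-7) + p(k-12) + p(k-15) - ... (offsets j(3j∓1)/2, signs ++--, p(0)=1, p(<0)=0).
DP table for k = 0..142: p(0)=1, p(1)=1, p(2)=2, p(3)=3, p(4)=5, p(5)=7, p(6)=11, p(7)=15, p(8)=22, p(9)=30, p(10)=42, p(11)=56, p(12)=77, p(13)=101, p(14)=135, p(15)=176, p(16)=231, p(17)=297, p(18)=385, p(19)=490, p(20)=627, p(21)=792, p(22)=1002, p(23)=1255, p(24)=1575, p(25)=1958, p(26)=2436, p(27)=3010, p(28)=3718, p(29)=4565, p(30)=5604, p(31)=6842, p(32)=8349, p(33)=10143, p(34)=12310, p(35)=14883, p(36)=17977, p(37)=21637, p(38)=26015, p(39)=31185, p(40)=37338, p(41)=44583, p(42)=53174, p(43)=63261, p(44)=75175, p(45)=89134, p(46)=105558, p(47)=124754, p(48)=147273, p(49)=173525, p(50)=204226, p(51)=239943, p(52)=281589, p(53)=329931, p(54)=386155, p(55)=451276, p(56)=526823, p(57)=614154, p(58)=715220, p(59)=831820, p(60)=966467, p(61)=1121505, p(62)=1300156, p(63)=1505499, p(64)=1741630, p(65)=2012558, p(66)=2323520, p(67)=2679689, p(68)=3087735, p(69)=3554345, p(70)=4087968, p(71)=4697205, p(72)=5392783, p(73)=6185689, p(74)=7089500, p(75)=8118264, p(76)=9289091, p(77)=10619863, p(78)=12132164, p(79)=13848650, p(80)=15796476, p(81)=18004327, p(82)=20506255, p(83)=23338469, p(84)=26543660, p(85)=30167357, p(86)=34262962, p(87)=38887673, p(88)=44108109, p(89)=49995925, p(90)=56634173, p(91)=64112359, p(92)=72533807, p(93)=82010177, p(94)=92669720, p(95)=104651419, p(96)=118114304, p(97)=133230930, p(98)=150198136, p(99)=169229875, p(100)=190569292, p(101)=214481126, p(102)=241265379, p(103)=271248950, p(104)=304801365, p(105)=342325709, p(106)=384276336, p(107)=431149389, p(108)=483502844, p(109)=541946240, p(110)=607163746, p(111)=679903203, p(112)=761002156, p(113)=851376628, p(114)=952050665, p(115)=1064144451, p(116)=1188908248, p(117)=1327710076, p(118)=1482074143, p(119)=1653668665, p(120)=1844349560, p(121)=2056148051, p(122)=2291320912, p(123)=2552338241, p(124)=2841940500, p(125)=3163127352, p(126)=3519222692, p(127)=3913864295, p(128)=4351078600, p(129)=4835271870, p(130)=5371315400, p(131)=5964539504, p(132)=6620830889, p(133)=7346629512, p(134)=8149040695, p(135)=9035836076, p(136)=10015581680, p(137)=11097645016, p(138)=12292341831, p(139)=13610949895, p(140)=15065878135, p(141)=16670689208, p(142)=18440293320.
Final step: p(143) = p(142) + p(141) - p(138) - p(136) + p(131) + p(128) - p(121) - p(117) + p(108) + p(103) - p(92) - p(86) + p(73) + p(66) - p(51) - p(43) + p(26) + p(17)
= 18440293320 + 16670689208 - 12292341831 - 10015581680 + 5964539504 + 4351078600 - 2056148051 - 1327710076 + 483502844 + 271248950 - 72533807 - 34262962 + 6185689 + 2323520 - 239943 - 63261 + 2436 + 297
= 20390982757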